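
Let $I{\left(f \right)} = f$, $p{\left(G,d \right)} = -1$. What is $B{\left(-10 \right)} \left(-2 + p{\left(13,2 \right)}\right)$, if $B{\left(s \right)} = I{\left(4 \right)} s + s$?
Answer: $150$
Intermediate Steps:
$B{\left(s \right)} = 5 s$ ($B{\left(s \right)} = 4 s + s = 5 s$)
$B{\left(-10 \right)} \left(-2 + p{\left(13,2 \right)}\right) = 5 \left(-10\right) \left(-2 - 1\right) = \left(-50\right) \left(-3\right) = 150$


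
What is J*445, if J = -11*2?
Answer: -9790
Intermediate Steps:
J = -22
J*445 = -22*445 = -9790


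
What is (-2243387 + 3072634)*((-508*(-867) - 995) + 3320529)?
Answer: 3117943842590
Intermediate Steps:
(-2243387 + 3072634)*((-508*(-867) - 995) + 3320529) = 829247*((440436 - 995) + 3320529) = 829247*(439441 + 3320529) = 829247*3759970 = 3117943842590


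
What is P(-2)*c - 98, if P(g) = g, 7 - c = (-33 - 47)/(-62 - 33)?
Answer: -2096/19 ≈ -110.32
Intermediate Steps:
c = 117/19 (c = 7 - (-33 - 47)/(-62 - 33) = 7 - (-80)/(-95) = 7 - (-80)*(-1)/95 = 7 - 1*16/19 = 7 - 16/19 = 117/19 ≈ 6.1579)
P(-2)*c - 98 = -2*117/19 - 98 = -234/19 - 98 = -2096/19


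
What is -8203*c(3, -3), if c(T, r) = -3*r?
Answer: -73827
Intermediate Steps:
-8203*c(3, -3) = -(-24609)*(-3) = -8203*9 = -73827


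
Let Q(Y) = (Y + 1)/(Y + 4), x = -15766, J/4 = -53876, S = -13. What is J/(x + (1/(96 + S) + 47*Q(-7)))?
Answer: 17886832/1300775 ≈ 13.751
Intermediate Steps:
J = -215504 (J = 4*(-53876) = -215504)
Q(Y) = (1 + Y)/(4 + Y)
J/(x + (1/(96 + S) + 47*Q(-7))) = -215504/(-15766 + (1/(96 - 13) + 47*((1 - 7)/(4 - 7)))) = -215504/(-15766 + (1/83 + 47*(-6/(-3)))) = -215504/(-15766 + (1/83 + 47*(-1/3*(-6)))) = -215504/(-15766 + (1/83 + 47*2)) = -215504/(-15766 + (1/83 + 94)) = -215504/(-15766 + 7803/83) = -215504/(-1300775/83) = -215504*(-83/1300775) = 17886832/1300775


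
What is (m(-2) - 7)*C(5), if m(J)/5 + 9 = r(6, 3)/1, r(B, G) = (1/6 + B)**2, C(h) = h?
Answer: 24865/36 ≈ 690.69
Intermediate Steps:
r(B, G) = (1/6 + B)**2
m(J) = 5225/36 (m(J) = -45 + 5*(((1 + 6*6)**2/36)/1) = -45 + 5*(((1 + 36)**2/36)*1) = -45 + 5*(((1/36)*37**2)*1) = -45 + 5*(((1/36)*1369)*1) = -45 + 5*((1369/36)*1) = -45 + 5*(1369/36) = -45 + 6845/36 = 5225/36)
(m(-2) - 7)*C(5) = (5225/36 - 7)*5 = (4973/36)*5 = 24865/36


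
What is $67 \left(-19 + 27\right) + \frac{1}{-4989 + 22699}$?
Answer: $\frac{9492561}{17710} \approx 536.0$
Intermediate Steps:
$67 \left(-19 + 27\right) + \frac{1}{-4989 + 22699} = 67 \cdot 8 + \frac{1}{17710} = 536 + \frac{1}{17710} = \frac{9492561}{17710}$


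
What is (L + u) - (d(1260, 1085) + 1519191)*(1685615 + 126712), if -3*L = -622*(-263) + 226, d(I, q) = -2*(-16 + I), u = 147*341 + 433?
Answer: -2748761801925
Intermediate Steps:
u = 50560 (u = 50127 + 433 = 50560)
d(I, q) = 32 - 2*I
L = -54604 (L = -(-622*(-263) + 226)/3 = -(163586 + 226)/3 = -⅓*163812 = -54604)
(L + u) - (d(1260, 1085) + 1519191)*(1685615 + 126712) = (-54604 + 50560) - ((32 - 2*1260) + 1519191)*(1685615 + 126712) = -4044 - ((32 - 2520) + 1519191)*1812327 = -4044 - (-2488 + 1519191)*1812327 = -4044 - 1516703*1812327 = -4044 - 1*2748761797881 = -4044 - 2748761797881 = -2748761801925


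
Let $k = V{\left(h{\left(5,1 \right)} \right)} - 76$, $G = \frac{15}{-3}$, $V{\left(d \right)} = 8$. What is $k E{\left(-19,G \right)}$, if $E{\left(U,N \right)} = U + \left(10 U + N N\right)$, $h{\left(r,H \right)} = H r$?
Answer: $12512$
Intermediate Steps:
$G = -5$ ($G = 15 \left(- \frac{1}{3}\right) = -5$)
$k = -68$ ($k = 8 - 76 = -68$)
$E{\left(U,N \right)} = N^{2} + 11 U$ ($E{\left(U,N \right)} = U + \left(10 U + N^{2}\right) = U + \left(N^{2} + 10 U\right) = N^{2} + 11 U$)
$k E{\left(-19,G \right)} = - 68 \left(\left(-5\right)^{2} + 11 \left(-19\right)\right) = - 68 \left(25 - 209\right) = \left(-68\right) \left(-184\right) = 12512$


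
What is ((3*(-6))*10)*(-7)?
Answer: 1260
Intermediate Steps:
((3*(-6))*10)*(-7) = -18*10*(-7) = -180*(-7) = 1260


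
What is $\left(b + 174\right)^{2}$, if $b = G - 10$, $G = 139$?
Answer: $91809$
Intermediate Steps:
$b = 129$ ($b = 139 - 10 = 129$)
$\left(b + 174\right)^{2} = \left(129 + 174\right)^{2} = 303^{2} = 91809$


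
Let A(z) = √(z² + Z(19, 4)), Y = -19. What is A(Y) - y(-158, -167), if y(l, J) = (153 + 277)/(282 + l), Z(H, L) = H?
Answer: -215/62 + 2*√95 ≈ 16.026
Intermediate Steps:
y(l, J) = 430/(282 + l)
A(z) = √(19 + z²) (A(z) = √(z² + 19) = √(19 + z²))
A(Y) - y(-158, -167) = √(19 + (-19)²) - 430/(282 - 158) = √(19 + 361) - 430/124 = √380 - 430/124 = 2*√95 - 1*215/62 = 2*√95 - 215/62 = -215/62 + 2*√95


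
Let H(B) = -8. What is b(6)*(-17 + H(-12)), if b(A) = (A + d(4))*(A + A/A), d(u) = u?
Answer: -1750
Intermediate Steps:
b(A) = (1 + A)*(4 + A) (b(A) = (A + 4)*(A + A/A) = (4 + A)*(A + 1) = (4 + A)*(1 + A) = (1 + A)*(4 + A))
b(6)*(-17 + H(-12)) = (4 + 6² + 5*6)*(-17 - 8) = (4 + 36 + 30)*(-25) = 70*(-25) = -1750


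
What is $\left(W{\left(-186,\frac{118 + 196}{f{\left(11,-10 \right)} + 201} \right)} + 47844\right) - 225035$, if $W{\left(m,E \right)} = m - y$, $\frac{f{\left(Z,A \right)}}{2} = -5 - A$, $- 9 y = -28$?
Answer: $- \frac{1596421}{9} \approx -1.7738 \cdot 10^{5}$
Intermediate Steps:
$y = \frac{28}{9}$ ($y = \left(- \frac{1}{9}\right) \left(-28\right) = \frac{28}{9} \approx 3.1111$)
$f{\left(Z,A \right)} = -10 - 2 A$ ($f{\left(Z,A \right)} = 2 \left(-5 - A\right) = -10 - 2 A$)
$W{\left(m,E \right)} = - \frac{28}{9} + m$ ($W{\left(m,E \right)} = m - \frac{28}{9} = - \frac{28}{9} + m$)
$\left(W{\left(-186,\frac{118 + 196}{f{\left(11,-10 \right)} + 201} \right)} + 47844\right) - 225035 = \left(\left(- \frac{28}{9} - 186\right) + 47844\right) - 225035 = \left(- \frac{1702}{9} + 47844\right) - 225035 = \frac{428894}{9} - 225035 = - \frac{1596421}{9}$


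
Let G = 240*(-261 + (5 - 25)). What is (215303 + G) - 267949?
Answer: -120086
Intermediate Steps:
G = -67440 (G = 240*(-261 - 20) = 240*(-281) = -67440)
(215303 + G) - 267949 = (215303 - 67440) - 267949 = 147863 - 267949 = -120086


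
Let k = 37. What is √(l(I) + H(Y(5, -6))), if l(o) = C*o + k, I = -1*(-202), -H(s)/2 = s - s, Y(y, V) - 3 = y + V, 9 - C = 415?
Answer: 5*I*√3279 ≈ 286.31*I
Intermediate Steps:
C = -406 (C = 9 - 1*415 = 9 - 415 = -406)
Y(y, V) = 3 + V + y (Y(y, V) = 3 + (y + V) = 3 + (V + y) = 3 + V + y)
H(s) = 0 (H(s) = -2*(s - s) = -2*0 = 0)
I = 202
l(o) = 37 - 406*o (l(o) = -406*o + 37 = 37 - 406*o)
√(l(I) + H(Y(5, -6))) = √((37 - 406*202) + 0) = √((37 - 82012) + 0) = √(-81975 + 0) = √(-81975) = 5*I*√3279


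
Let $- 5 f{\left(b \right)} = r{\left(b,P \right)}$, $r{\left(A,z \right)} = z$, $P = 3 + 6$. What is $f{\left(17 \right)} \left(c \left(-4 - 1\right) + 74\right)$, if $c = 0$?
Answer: $- \frac{666}{5} \approx -133.2$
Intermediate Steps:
$P = 9$
$f{\left(b \right)} = - \frac{9}{5}$ ($f{\left(b \right)} = \left(- \frac{1}{5}\right) 9 = - \frac{9}{5}$)
$f{\left(17 \right)} \left(c \left(-4 - 1\right) + 74\right) = - \frac{9 \left(0 \left(-4 - 1\right) + 74\right)}{5} = - \frac{9 \left(0 \left(-5\right) + 74\right)}{5} = - \frac{9 \left(0 + 74\right)}{5} = \left(- \frac{9}{5}\right) 74 = - \frac{666}{5}$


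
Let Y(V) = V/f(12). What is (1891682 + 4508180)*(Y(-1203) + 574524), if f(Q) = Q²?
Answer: 88243700404181/24 ≈ 3.6768e+12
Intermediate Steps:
Y(V) = V/144 (Y(V) = V/(12²) = V/144)
(1891682 + 4508180)*(Y(-1203) + 574524) = (1891682 + 4508180)*((1/144)*(-1203) + 574524) = 6399862*(-401/48 + 574524) = 6399862*(27576751/48) = 88243700404181/24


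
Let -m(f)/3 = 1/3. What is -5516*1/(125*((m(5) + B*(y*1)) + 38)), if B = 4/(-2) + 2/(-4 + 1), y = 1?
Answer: -16548/12875 ≈ -1.2853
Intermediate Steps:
m(f) = -1 (m(f) = -3/3 = -3*⅓ = -1)
B = -8/3 (B = 4*(-½) + 2/(-3) = -2 + 2*(-⅓) = -2 - ⅔ = -8/3 ≈ -2.6667)
-5516*1/(125*((m(5) + B*(y*1)) + 38)) = -5516*1/(125*((-1 - 8/3) + 38)) = -5516*1/(125*(-11/3 + 38)) = -5516/(125*(103/3)) = -5516/12875/3 = -5516*3/12875 = -16548/12875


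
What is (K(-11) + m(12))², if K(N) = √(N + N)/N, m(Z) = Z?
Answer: (132 - I*√22)²/121 ≈ 143.82 - 10.234*I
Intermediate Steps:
K(N) = √2/√N (K(N) = √(2*N)/N = (√2*√N)/N = √2/√N)
(K(-11) + m(12))² = (√2/√(-11) + 12)² = (√2*(-I*√11/11) + 12)² = (-I*√22/11 + 12)² = (12 - I*√22/11)²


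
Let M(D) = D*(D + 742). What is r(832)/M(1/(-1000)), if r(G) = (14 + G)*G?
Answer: -234624000000/247333 ≈ -9.4862e+5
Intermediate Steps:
M(D) = D*(742 + D)
r(G) = G*(14 + G)
r(832)/M(1/(-1000)) = (832*(14 + 832))/(((742 + 1/(-1000))/(-1000))) = (832*846)/((-(742 - 1/1000)/1000)) = 703872/((-1/1000*741999/1000)) = 703872/(-741999/1000000) = 703872*(-1000000/741999) = -234624000000/247333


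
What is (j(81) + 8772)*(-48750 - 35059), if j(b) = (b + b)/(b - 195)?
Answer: -735053451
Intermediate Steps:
j(b) = 2*b/(-195 + b) (j(b) = (2*b)/(-195 + b) = 2*b/(-195 + b))
(j(81) + 8772)*(-48750 - 35059) = (2*81/(-195 + 81) + 8772)*(-48750 - 35059) = (2*81/(-114) + 8772)*(-83809) = (2*81*(-1/114) + 8772)*(-83809) = (-27/19 + 8772)*(-83809) = (166641/19)*(-83809) = -735053451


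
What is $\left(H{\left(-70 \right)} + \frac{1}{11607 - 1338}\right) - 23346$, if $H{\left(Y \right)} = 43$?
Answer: $- \frac{239298506}{10269} \approx -23303.0$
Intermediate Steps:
$\left(H{\left(-70 \right)} + \frac{1}{11607 - 1338}\right) - 23346 = \left(43 + \frac{1}{11607 - 1338}\right) - 23346 = \left(43 + \frac{1}{10269}\right) - 23346 = \frac{441568}{10269} - 23346 = - \frac{239298506}{10269}$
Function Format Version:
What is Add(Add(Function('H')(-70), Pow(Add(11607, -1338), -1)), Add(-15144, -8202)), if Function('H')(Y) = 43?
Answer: Rational(-239298506, 10269) ≈ -23303.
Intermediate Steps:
Add(Add(Function('H')(-70), Pow(Add(11607, -1338), -1)), Add(-15144, -8202)) = Add(Add(43, Pow(Add(11607, -1338), -1)), Add(-15144, -8202)) = Add(Add(43, Pow(10269, -1)), -23346) = Add(Add(43, Rational(1, 10269)), -23346) = Add(Rational(441568, 10269), -23346) = Rational(-239298506, 10269)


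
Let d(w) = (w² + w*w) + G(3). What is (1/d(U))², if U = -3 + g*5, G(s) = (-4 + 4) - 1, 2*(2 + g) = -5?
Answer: 4/6754801 ≈ 5.9217e-7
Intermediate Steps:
g = -9/2 (g = -2 + (½)*(-5) = -2 - 5/2 = -9/2 ≈ -4.5000)
G(s) = -1 (G(s) = 0 - 1 = -1)
U = -51/2 (U = -3 - 9/2*5 = -3 - 45/2 = -51/2 ≈ -25.500)
d(w) = -1 + 2*w² (d(w) = (w² + w*w) - 1 = (w² + w²) - 1 = 2*w² - 1 = -1 + 2*w²)
(1/d(U))² = (1/(-1 + 2*(-51/2)²))² = (1/(-1 + 2*(2601/4)))² = (1/(-1 + 2601/2))² = (1/(2599/2))² = (2/2599)² = 4/6754801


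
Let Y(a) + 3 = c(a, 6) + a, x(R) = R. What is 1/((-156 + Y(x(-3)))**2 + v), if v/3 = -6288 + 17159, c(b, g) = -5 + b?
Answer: 1/61513 ≈ 1.6257e-5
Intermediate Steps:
Y(a) = -8 + 2*a (Y(a) = -3 + ((-5 + a) + a) = -3 + (-5 + 2*a) = -8 + 2*a)
v = 32613 (v = 3*(-6288 + 17159) = 3*10871 = 32613)
1/((-156 + Y(x(-3)))**2 + v) = 1/((-156 + (-8 + 2*(-3)))**2 + 32613) = 1/((-156 + (-8 - 6))**2 + 32613) = 1/((-156 - 14)**2 + 32613) = 1/((-170)**2 + 32613) = 1/(28900 + 32613) = 1/61513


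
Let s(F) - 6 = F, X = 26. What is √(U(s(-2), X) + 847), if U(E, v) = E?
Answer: √851 ≈ 29.172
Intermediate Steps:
s(F) = 6 + F
√(U(s(-2), X) + 847) = √((6 - 2) + 847) = √(4 + 847) = √851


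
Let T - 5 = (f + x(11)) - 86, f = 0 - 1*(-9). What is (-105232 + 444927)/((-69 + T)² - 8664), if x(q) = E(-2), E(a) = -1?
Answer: 67939/2300 ≈ 29.539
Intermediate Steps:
f = 9 (f = 0 + 9 = 9)
x(q) = -1
T = -73 (T = 5 + ((9 - 1) - 86) = 5 + (8 - 86) = 5 - 78 = -73)
(-105232 + 444927)/((-69 + T)² - 8664) = (-105232 + 444927)/((-69 - 73)² - 8664) = 339695/((-142)² - 8664) = 339695/(20164 - 8664) = 339695/11500 = 339695*(1/11500) = 67939/2300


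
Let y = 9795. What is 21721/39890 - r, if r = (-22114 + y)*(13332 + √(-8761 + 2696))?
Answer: 6551410281841/39890 + 12319*I*√6065 ≈ 1.6424e+8 + 9.5938e+5*I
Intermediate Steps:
r = -164236908 - 12319*I*√6065 (r = (-22114 + 9795)*(13332 + √(-8761 + 2696)) = -12319*(13332 + √(-6065)) = -12319*(13332 + I*√6065) = -164236908 - 12319*I*√6065 ≈ -1.6424e+8 - 9.5938e+5*I)
21721/39890 - r = 21721/39890 - (-164236908 - 12319*I*√6065) = 21721*(1/39890) + (164236908 + 12319*I*√6065) = 21721/39890 + (164236908 + 12319*I*√6065) = 6551410281841/39890 + 12319*I*√6065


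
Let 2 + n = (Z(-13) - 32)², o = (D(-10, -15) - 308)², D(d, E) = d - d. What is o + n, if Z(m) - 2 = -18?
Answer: 97166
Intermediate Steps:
D(d, E) = 0
Z(m) = -16 (Z(m) = 2 - 18 = -16)
o = 94864 (o = (0 - 308)² = (-308)² = 94864)
n = 2302 (n = -2 + (-16 - 32)² = -2 + (-48)² = -2 + 2304 = 2302)
o + n = 94864 + 2302 = 97166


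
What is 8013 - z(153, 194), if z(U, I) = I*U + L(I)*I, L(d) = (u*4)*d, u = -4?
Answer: 580507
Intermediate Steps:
L(d) = -16*d (L(d) = (-4*4)*d = -16*d)
z(U, I) = -16*I² + I*U (z(U, I) = I*U + (-16*I)*I = I*U - 16*I² = -16*I² + I*U)
8013 - z(153, 194) = 8013 - 194*(153 - 16*194) = 8013 - 194*(153 - 3104) = 8013 - 194*(-2951) = 8013 - 1*(-572494) = 8013 + 572494 = 580507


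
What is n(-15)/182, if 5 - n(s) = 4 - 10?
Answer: 11/182 ≈ 0.060440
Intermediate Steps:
n(s) = 11 (n(s) = 5 - (4 - 10) = 5 - 1*(-6) = 5 + 6 = 11)
n(-15)/182 = 11/182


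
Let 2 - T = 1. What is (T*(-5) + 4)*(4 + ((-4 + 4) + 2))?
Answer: -6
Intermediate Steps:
T = 1 (T = 2 - 1*1 = 2 - 1 = 1)
(T*(-5) + 4)*(4 + ((-4 + 4) + 2)) = (1*(-5) + 4)*(4 + ((-4 + 4) + 2)) = (-5 + 4)*(4 + (0 + 2)) = -(4 + 2) = -1*6 = -6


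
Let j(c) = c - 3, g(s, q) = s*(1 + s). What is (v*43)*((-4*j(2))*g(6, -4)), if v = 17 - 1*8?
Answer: 65016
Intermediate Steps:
j(c) = -3 + c
v = 9 (v = 17 - 8 = 9)
(v*43)*((-4*j(2))*g(6, -4)) = (9*43)*((-4*(-3 + 2))*(6*(1 + 6))) = 387*((-4*(-1))*(6*7)) = 387*(4*42) = 387*168 = 65016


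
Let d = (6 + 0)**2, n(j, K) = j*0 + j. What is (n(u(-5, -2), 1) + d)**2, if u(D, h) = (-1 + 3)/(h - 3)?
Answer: 31684/25 ≈ 1267.4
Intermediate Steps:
u(D, h) = 2/(-3 + h)
n(j, K) = j (n(j, K) = 0 + j = j)
d = 36 (d = 6**2 = 36)
(n(u(-5, -2), 1) + d)**2 = (2/(-3 - 2) + 36)**2 = (2/(-5) + 36)**2 = (2*(-1/5) + 36)**2 = (-2/5 + 36)**2 = (178/5)**2 = 31684/25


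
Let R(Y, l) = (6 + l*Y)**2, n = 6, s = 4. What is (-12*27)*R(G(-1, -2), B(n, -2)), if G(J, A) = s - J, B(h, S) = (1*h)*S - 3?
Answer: -1542564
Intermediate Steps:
B(h, S) = -3 + S*h (B(h, S) = h*S - 3 = S*h - 3 = -3 + S*h)
G(J, A) = 4 - J
R(Y, l) = (6 + Y*l)**2
(-12*27)*R(G(-1, -2), B(n, -2)) = (-12*27)*(6 + (4 - 1*(-1))*(-3 - 2*6))**2 = -324*(6 + (4 + 1)*(-3 - 12))**2 = -324*(6 + 5*(-15))**2 = -324*(6 - 75)**2 = -324*(-69)**2 = -324*4761 = -1542564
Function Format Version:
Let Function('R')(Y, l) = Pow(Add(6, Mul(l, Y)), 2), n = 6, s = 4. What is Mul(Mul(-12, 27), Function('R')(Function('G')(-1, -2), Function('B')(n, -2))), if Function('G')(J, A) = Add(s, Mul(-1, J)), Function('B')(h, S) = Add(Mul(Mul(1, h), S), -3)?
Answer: -1542564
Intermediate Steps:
Function('B')(h, S) = Add(-3, Mul(S, h)) (Function('B')(h, S) = Add(Mul(h, S), -3) = Add(Mul(S, h), -3) = Add(-3, Mul(S, h)))
Function('G')(J, A) = Add(4, Mul(-1, J))
Function('R')(Y, l) = Pow(Add(6, Mul(Y, l)), 2)
Mul(Mul(-12, 27), Function('R')(Function('G')(-1, -2), Function('B')(n, -2))) = Mul(Mul(-12, 27), Pow(Add(6, Mul(Add(4, Mul(-1, -1)), Add(-3, Mul(-2, 6)))), 2)) = Mul(-324, Pow(Add(6, Mul(Add(4, 1), Add(-3, -12))), 2)) = Mul(-324, Pow(Add(6, Mul(5, -15)), 2)) = Mul(-324, Pow(Add(6, -75), 2)) = Mul(-324, Pow(-69, 2)) = Mul(-324, 4761) = -1542564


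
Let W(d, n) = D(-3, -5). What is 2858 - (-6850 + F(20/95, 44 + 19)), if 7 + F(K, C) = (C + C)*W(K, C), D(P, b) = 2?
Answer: 9463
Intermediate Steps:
W(d, n) = 2
F(K, C) = -7 + 4*C (F(K, C) = -7 + (C + C)*2 = -7 + (2*C)*2 = -7 + 4*C)
2858 - (-6850 + F(20/95, 44 + 19)) = 2858 - (-6850 + (-7 + 4*(44 + 19))) = 2858 - (-6850 + (-7 + 4*63)) = 2858 - (-6850 + (-7 + 252)) = 2858 - (-6850 + 245) = 2858 - 1*(-6605) = 2858 + 6605 = 9463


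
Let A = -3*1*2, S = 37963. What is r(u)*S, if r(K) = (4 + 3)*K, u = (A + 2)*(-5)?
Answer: 5314820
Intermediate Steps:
A = -6 (A = -3*2 = -6)
u = 20 (u = (-6 + 2)*(-5) = -4*(-5) = 20)
r(K) = 7*K
r(u)*S = (7*20)*37963 = 140*37963 = 5314820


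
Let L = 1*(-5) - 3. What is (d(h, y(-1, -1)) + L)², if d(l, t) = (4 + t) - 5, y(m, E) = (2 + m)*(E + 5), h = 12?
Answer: 25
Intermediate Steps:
y(m, E) = (2 + m)*(5 + E)
d(l, t) = -1 + t
L = -8 (L = -5 - 3 = -8)
(d(h, y(-1, -1)) + L)² = ((-1 + (10 + 2*(-1) + 5*(-1) - 1*(-1))) - 8)² = ((-1 + (10 - 2 - 5 + 1)) - 8)² = ((-1 + 4) - 8)² = (3 - 8)² = (-5)² = 25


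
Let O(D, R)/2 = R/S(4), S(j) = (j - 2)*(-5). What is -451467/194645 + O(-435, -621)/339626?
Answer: -153305756433/66106502770 ≈ -2.3191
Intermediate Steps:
S(j) = 10 - 5*j (S(j) = (-2 + j)*(-5) = 10 - 5*j)
O(D, R) = -R/5 (O(D, R) = 2*(R/(10 - 5*4)) = 2*(R/(10 - 20)) = 2*(R/(-10)) = 2*(R*(-⅒)) = 2*(-R/10) = -R/5)
-451467/194645 + O(-435, -621)/339626 = -451467/194645 - ⅕*(-621)/339626 = -451467*1/194645 + (621/5)*(1/339626) = -451467/194645 + 621/1698130 = -153305756433/66106502770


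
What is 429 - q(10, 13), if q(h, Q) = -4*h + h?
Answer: 459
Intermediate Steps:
q(h, Q) = -3*h
429 - q(10, 13) = 429 - (-3)*10 = 429 - 1*(-30) = 429 + 30 = 459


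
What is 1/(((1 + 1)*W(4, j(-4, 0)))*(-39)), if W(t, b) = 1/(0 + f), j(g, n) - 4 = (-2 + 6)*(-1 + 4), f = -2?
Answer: 1/39 ≈ 0.025641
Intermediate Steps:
j(g, n) = 16 (j(g, n) = 4 + (-2 + 6)*(-1 + 4) = 4 + 4*3 = 4 + 12 = 16)
W(t, b) = -½ (W(t, b) = 1/(0 - 2) = 1/(-2) = -½)
1/(((1 + 1)*W(4, j(-4, 0)))*(-39)) = 1/(((1 + 1)*(-½))*(-39)) = 1/((2*(-½))*(-39)) = 1/(-1*(-39)) = 1/39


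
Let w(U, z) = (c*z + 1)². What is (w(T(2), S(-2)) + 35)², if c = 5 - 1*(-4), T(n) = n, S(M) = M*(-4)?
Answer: 28772496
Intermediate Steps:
S(M) = -4*M
c = 9 (c = 5 + 4 = 9)
w(U, z) = (1 + 9*z)² (w(U, z) = (9*z + 1)² = (1 + 9*z)²)
(w(T(2), S(-2)) + 35)² = ((1 + 9*(-4*(-2)))² + 35)² = ((1 + 9*8)² + 35)² = ((1 + 72)² + 35)² = (73² + 35)² = (5329 + 35)² = 5364² = 28772496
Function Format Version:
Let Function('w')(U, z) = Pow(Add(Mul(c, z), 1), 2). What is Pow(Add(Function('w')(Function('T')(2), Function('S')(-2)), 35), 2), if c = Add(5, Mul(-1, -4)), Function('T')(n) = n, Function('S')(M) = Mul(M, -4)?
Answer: 28772496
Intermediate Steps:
Function('S')(M) = Mul(-4, M)
c = 9 (c = Add(5, 4) = 9)
Function('w')(U, z) = Pow(Add(1, Mul(9, z)), 2) (Function('w')(U, z) = Pow(Add(Mul(9, z), 1), 2) = Pow(Add(1, Mul(9, z)), 2))
Pow(Add(Function('w')(Function('T')(2), Function('S')(-2)), 35), 2) = Pow(Add(Pow(Add(1, Mul(9, Mul(-4, -2))), 2), 35), 2) = Pow(Add(Pow(Add(1, Mul(9, 8)), 2), 35), 2) = Pow(Add(Pow(Add(1, 72), 2), 35), 2) = Pow(Add(Pow(73, 2), 35), 2) = Pow(Add(5329, 35), 2) = Pow(5364, 2) = 28772496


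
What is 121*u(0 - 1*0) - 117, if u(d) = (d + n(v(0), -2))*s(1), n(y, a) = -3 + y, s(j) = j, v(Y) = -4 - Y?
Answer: -964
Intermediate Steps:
u(d) = -7 + d (u(d) = (d + (-3 + (-4 - 1*0)))*1 = (d + (-3 + (-4 + 0)))*1 = (d + (-3 - 4))*1 = (d - 7)*1 = (-7 + d)*1 = -7 + d)
121*u(0 - 1*0) - 117 = 121*(-7 + (0 - 1*0)) - 117 = 121*(-7 + (0 + 0)) - 117 = 121*(-7 + 0) - 117 = 121*(-7) - 117 = -847 - 117 = -964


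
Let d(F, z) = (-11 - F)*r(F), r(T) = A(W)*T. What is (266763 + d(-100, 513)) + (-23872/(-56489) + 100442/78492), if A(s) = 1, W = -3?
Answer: 571677611147303/2216967294 ≈ 2.5786e+5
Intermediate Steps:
r(T) = T (r(T) = 1*T = T)
d(F, z) = F*(-11 - F) (d(F, z) = (-11 - F)*F = F*(-11 - F))
(266763 + d(-100, 513)) + (-23872/(-56489) + 100442/78492) = (266763 - 1*(-100)*(11 - 100)) + (-23872/(-56489) + 100442/78492) = (266763 - 1*(-100)*(-89)) + (-23872*(-1/56489) + 100442*(1/78492)) = (266763 - 8900) + (23872/56489 + 50221/39246) = 257863 + 3773814581/2216967294 = 571677611147303/2216967294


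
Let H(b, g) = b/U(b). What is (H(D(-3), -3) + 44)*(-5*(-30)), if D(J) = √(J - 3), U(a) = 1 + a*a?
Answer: 6600 - 30*I*√6 ≈ 6600.0 - 73.485*I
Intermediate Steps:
U(a) = 1 + a²
D(J) = √(-3 + J)
H(b, g) = b/(1 + b²)
(H(D(-3), -3) + 44)*(-5*(-30)) = (√(-3 - 3)/(1 + (√(-3 - 3))²) + 44)*(-5*(-30)) = (√(-6)/(1 + (√(-6))²) + 44)*150 = ((I*√6)/(1 + (I*√6)²) + 44)*150 = ((I*√6)/(1 - 6) + 44)*150 = ((I*√6)/(-5) + 44)*150 = ((I*√6)*(-⅕) + 44)*150 = (-I*√6/5 + 44)*150 = (44 - I*√6/5)*150 = 6600 - 30*I*√6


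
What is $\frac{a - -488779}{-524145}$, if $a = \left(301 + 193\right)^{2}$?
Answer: $- \frac{146563}{104829} \approx -1.3981$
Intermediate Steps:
$a = 244036$ ($a = 494^{2} = 244036$)
$\frac{a - -488779}{-524145} = \frac{244036 - -488779}{-524145} = \left(244036 + 488779\right) \left(- \frac{1}{524145}\right) = 732815 \left(- \frac{1}{524145}\right) = - \frac{146563}{104829}$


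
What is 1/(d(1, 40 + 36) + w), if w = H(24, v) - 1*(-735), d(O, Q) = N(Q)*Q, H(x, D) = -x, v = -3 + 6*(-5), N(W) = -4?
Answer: 1/407 ≈ 0.0024570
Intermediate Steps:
v = -33 (v = -3 - 30 = -33)
d(O, Q) = -4*Q
w = 711 (w = -1*24 - 1*(-735) = -24 + 735 = 711)
1/(d(1, 40 + 36) + w) = 1/(-4*(40 + 36) + 711) = 1/(-4*76 + 711) = 1/(-304 + 711) = 1/407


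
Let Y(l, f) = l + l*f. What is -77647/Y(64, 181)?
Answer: -77647/11648 ≈ -6.6661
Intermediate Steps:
Y(l, f) = l + f*l
-77647/Y(64, 181) = -77647*1/(64*(1 + 181)) = -77647/(64*182) = -77647/11648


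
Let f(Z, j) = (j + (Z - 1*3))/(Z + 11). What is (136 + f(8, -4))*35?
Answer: 90475/19 ≈ 4761.8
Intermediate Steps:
f(Z, j) = (-3 + Z + j)/(11 + Z) (f(Z, j) = (j + (Z - 3))/(11 + Z) = (j + (-3 + Z))/(11 + Z) = (-3 + Z + j)/(11 + Z))
(136 + f(8, -4))*35 = (136 + (-3 + 8 - 4)/(11 + 8))*35 = (136 + 1/19)*35 = (2585/19)*35 = 90475/19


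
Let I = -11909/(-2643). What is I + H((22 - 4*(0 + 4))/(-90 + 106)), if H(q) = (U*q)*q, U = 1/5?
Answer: 3834667/845760 ≈ 4.5340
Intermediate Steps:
I = 11909/2643 (I = -11909*(-1/2643) = 11909/2643 ≈ 4.5059)
U = ⅕ (U = 1*(⅕) = ⅕ ≈ 0.20000)
H(q) = q²/5 (H(q) = (q/5)*q = q²/5)
I + H((22 - 4*(0 + 4))/(-90 + 106)) = 11909/2643 + ((22 - 4*(0 + 4))/(-90 + 106))²/5 = 11909/2643 + ((22 - 4*4)/16)²/5 = 11909/2643 + ((22 - 16)*(1/16))²/5 = 11909/2643 + (6*(1/16))²/5 = 11909/2643 + (3/8)²/5 = 11909/2643 + (⅕)*(9/64) = 11909/2643 + 9/320 = 3834667/845760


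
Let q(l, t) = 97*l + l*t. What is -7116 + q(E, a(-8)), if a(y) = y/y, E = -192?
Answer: -25932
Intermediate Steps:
a(y) = 1
-7116 + q(E, a(-8)) = -7116 - 192*(97 + 1) = -7116 - 192*98 = -7116 - 18816 = -25932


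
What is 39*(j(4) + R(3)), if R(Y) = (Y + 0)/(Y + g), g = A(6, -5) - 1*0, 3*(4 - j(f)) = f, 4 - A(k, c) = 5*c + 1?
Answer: 3341/31 ≈ 107.77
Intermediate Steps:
A(k, c) = 3 - 5*c (A(k, c) = 4 - (5*c + 1) = 4 - (1 + 5*c) = 4 + (-1 - 5*c) = 3 - 5*c)
j(f) = 4 - f/3
g = 28 (g = (3 - 5*(-5)) - 1*0 = (3 + 25) + 0 = 28 + 0 = 28)
R(Y) = Y/(28 + Y) (R(Y) = (Y + 0)/(Y + 28) = Y/(28 + Y))
39*(j(4) + R(3)) = 39*((4 - ⅓*4) + 3/(28 + 3)) = 39*((4 - 4/3) + 3/31) = 39*(8/3 + 3*(1/31)) = 39*(8/3 + 3/31) = 39*(257/93) = 3341/31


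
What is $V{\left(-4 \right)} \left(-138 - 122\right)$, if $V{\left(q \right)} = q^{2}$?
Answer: $-4160$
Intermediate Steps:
$V{\left(-4 \right)} \left(-138 - 122\right) = \left(-4\right)^{2} \left(-138 - 122\right) = 16 \left(-260\right) = -4160$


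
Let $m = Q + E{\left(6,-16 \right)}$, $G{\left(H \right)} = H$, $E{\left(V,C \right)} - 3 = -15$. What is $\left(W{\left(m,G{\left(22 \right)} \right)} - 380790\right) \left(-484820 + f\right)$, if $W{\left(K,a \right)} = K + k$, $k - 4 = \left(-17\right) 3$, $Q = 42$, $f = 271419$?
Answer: $81264594607$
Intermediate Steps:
$E{\left(V,C \right)} = -12$ ($E{\left(V,C \right)} = 3 - 15 = -12$)
$k = -47$ ($k = 4 - 51 = -47$)
$m = 30$ ($m = 42 - 12 = 30$)
$W{\left(K,a \right)} = -47 + K$ ($W{\left(K,a \right)} = K - 47 = -47 + K$)
$\left(W{\left(m,G{\left(22 \right)} \right)} - 380790\right) \left(-484820 + f\right) = \left(\left(-47 + 30\right) - 380790\right) \left(-484820 + 271419\right) = \left(-17 - 380790\right) \left(-213401\right) = \left(-380807\right) \left(-213401\right) = 81264594607$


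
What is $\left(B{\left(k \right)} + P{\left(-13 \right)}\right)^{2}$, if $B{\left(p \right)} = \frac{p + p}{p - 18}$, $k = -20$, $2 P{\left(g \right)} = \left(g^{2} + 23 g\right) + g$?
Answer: $\frac{7166329}{1444} \approx 4962.8$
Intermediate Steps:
$P{\left(g \right)} = \frac{g^{2}}{2} + 12 g$ ($P{\left(g \right)} = \frac{\left(g^{2} + 23 g\right) + g}{2} = \frac{g^{2} + 24 g}{2} = \frac{g^{2}}{2} + 12 g$)
$B{\left(p \right)} = \frac{2 p}{-18 + p}$
$\left(B{\left(k \right)} + P{\left(-13 \right)}\right)^{2} = \left(2 \left(-20\right) \frac{1}{-18 - 20} + \frac{1}{2} \left(-13\right) \left(24 - 13\right)\right)^{2} = \left(2 \left(-20\right) \frac{1}{-38} + \frac{1}{2} \left(-13\right) 11\right)^{2} = \left(2 \left(-20\right) \left(- \frac{1}{38}\right) - \frac{143}{2}\right)^{2} = \left(\frac{20}{19} - \frac{143}{2}\right)^{2} = \left(- \frac{2677}{38}\right)^{2} = \frac{7166329}{1444}$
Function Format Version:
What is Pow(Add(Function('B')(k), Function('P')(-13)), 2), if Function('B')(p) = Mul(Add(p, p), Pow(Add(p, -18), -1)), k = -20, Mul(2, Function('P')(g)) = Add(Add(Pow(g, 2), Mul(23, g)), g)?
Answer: Rational(7166329, 1444) ≈ 4962.8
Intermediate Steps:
Function('P')(g) = Add(Mul(Rational(1, 2), Pow(g, 2)), Mul(12, g)) (Function('P')(g) = Mul(Rational(1, 2), Add(Add(Pow(g, 2), Mul(23, g)), g)) = Mul(Rational(1, 2), Add(Pow(g, 2), Mul(24, g))) = Add(Mul(Rational(1, 2), Pow(g, 2)), Mul(12, g)))
Function('B')(p) = Mul(2, p, Pow(Add(-18, p), -1)) (Function('B')(p) = Mul(Mul(2, p), Pow(Add(-18, p), -1)) = Mul(2, p, Pow(Add(-18, p), -1)))
Pow(Add(Function('B')(k), Function('P')(-13)), 2) = Pow(Add(Mul(2, -20, Pow(Add(-18, -20), -1)), Mul(Rational(1, 2), -13, Add(24, -13))), 2) = Pow(Add(Mul(2, -20, Pow(-38, -1)), Mul(Rational(1, 2), -13, 11)), 2) = Pow(Add(Mul(2, -20, Rational(-1, 38)), Rational(-143, 2)), 2) = Pow(Add(Rational(20, 19), Rational(-143, 2)), 2) = Pow(Rational(-2677, 38), 2) = Rational(7166329, 1444)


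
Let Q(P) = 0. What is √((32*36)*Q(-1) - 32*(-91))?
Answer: 4*√182 ≈ 53.963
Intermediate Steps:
√((32*36)*Q(-1) - 32*(-91)) = √((32*36)*0 - 32*(-91)) = √(1152*0 + 2912) = √(0 + 2912) = √2912 = 4*√182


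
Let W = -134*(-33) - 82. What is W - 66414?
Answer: -62074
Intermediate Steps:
W = 4340 (W = 4422 - 82 = 4340)
W - 66414 = 4340 - 66414 = -62074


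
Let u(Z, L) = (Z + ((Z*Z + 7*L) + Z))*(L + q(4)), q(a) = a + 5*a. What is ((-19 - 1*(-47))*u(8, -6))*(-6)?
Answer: -114912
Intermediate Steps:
q(a) = 6*a
u(Z, L) = (24 + L)*(Z² + 2*Z + 7*L) (u(Z, L) = (Z + ((Z*Z + 7*L) + Z))*(L + 6*4) = (Z + ((Z² + 7*L) + Z))*(L + 24) = (Z + (Z + Z² + 7*L))*(24 + L) = (Z² + 2*Z + 7*L)*(24 + L) = (24 + L)*(Z² + 2*Z + 7*L))
((-19 - 1*(-47))*u(8, -6))*(-6) = ((-19 - 1*(-47))*(7*(-6)² + 24*8² + 48*8 + 168*(-6) - 6*8² + 2*(-6)*8))*(-6) = ((-19 + 47)*(7*36 + 24*64 + 384 - 1008 - 6*64 - 96))*(-6) = (28*(252 + 1536 + 384 - 1008 - 384 - 96))*(-6) = (28*684)*(-6) = 19152*(-6) = -114912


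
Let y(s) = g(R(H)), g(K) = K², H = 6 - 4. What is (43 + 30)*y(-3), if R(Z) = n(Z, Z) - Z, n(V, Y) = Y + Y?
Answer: 292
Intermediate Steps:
n(V, Y) = 2*Y
H = 2
R(Z) = Z (R(Z) = 2*Z - Z = Z)
y(s) = 4 (y(s) = 2² = 4)
(43 + 30)*y(-3) = (43 + 30)*4 = 73*4 = 292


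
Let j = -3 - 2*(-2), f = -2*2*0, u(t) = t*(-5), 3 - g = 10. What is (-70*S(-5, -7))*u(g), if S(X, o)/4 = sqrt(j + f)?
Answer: -9800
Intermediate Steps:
g = -7 (g = 3 - 1*10 = 3 - 10 = -7)
u(t) = -5*t
f = 0 (f = -4*0 = 0)
j = 1 (j = -3 + 4 = 1)
S(X, o) = 4 (S(X, o) = 4*sqrt(1 + 0) = 4*sqrt(1) = 4*1 = 4)
(-70*S(-5, -7))*u(g) = (-70*4)*(-5*(-7)) = -280*35 = -9800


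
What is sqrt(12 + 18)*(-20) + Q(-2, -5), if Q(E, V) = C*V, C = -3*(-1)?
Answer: -15 - 20*sqrt(30) ≈ -124.54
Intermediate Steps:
C = 3
Q(E, V) = 3*V
sqrt(12 + 18)*(-20) + Q(-2, -5) = sqrt(12 + 18)*(-20) + 3*(-5) = sqrt(30)*(-20) - 15 = -20*sqrt(30) - 15 = -15 - 20*sqrt(30)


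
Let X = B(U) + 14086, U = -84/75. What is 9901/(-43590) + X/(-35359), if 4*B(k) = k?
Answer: -4820429969/7706494050 ≈ -0.62550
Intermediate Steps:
U = -28/25 (U = -84*1/75 = -28/25 ≈ -1.1200)
B(k) = k/4
X = 352143/25 (X = (¼)*(-28/25) + 14086 = -7/25 + 14086 = 352143/25 ≈ 14086.)
9901/(-43590) + X/(-35359) = 9901/(-43590) + (352143/25)/(-35359) = 9901*(-1/43590) + (352143/25)*(-1/35359) = -9901/43590 - 352143/883975 = -4820429969/7706494050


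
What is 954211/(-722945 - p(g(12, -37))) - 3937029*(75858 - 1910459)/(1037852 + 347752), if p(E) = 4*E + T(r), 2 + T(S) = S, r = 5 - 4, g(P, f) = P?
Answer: 435173434329405427/83481717264 ≈ 5.2128e+6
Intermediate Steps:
r = 1
T(S) = -2 + S
p(E) = -1 + 4*E (p(E) = 4*E + (-2 + 1) = 4*E - 1 = -1 + 4*E)
954211/(-722945 - p(g(12, -37))) - 3937029*(75858 - 1910459)/(1037852 + 347752) = 954211/(-722945 - (-1 + 4*12)) - 3937029*(75858 - 1910459)/(1037852 + 347752) = 954211/(-722945 - (-1 + 48)) - 3937029/(1385604/(-1834601)) = 954211/(-722945 - 1*47) - 3937029/(1385604*(-1/1834601)) = 954211/(-722945 - 47) - 3937029/(-1385604/1834601) = 954211/(-722992) - 3937029*(-1834601/1385604) = 954211*(-1/722992) + 2407625780143/461868 = -954211/722992 + 2407625780143/461868 = 435173434329405427/83481717264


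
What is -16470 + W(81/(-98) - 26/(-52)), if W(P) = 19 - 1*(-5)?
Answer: -16446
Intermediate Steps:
W(P) = 24 (W(P) = 19 + 5 = 24)
-16470 + W(81/(-98) - 26/(-52)) = -16470 + 24 = -16446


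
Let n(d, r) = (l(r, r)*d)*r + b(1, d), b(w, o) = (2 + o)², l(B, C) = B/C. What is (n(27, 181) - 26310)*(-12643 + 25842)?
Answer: -271661818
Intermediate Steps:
n(d, r) = (2 + d)² + d*r (n(d, r) = ((r/r)*d)*r + (2 + d)² = (1*d)*r + (2 + d)² = d*r + (2 + d)² = (2 + d)² + d*r)
(n(27, 181) - 26310)*(-12643 + 25842) = (((2 + 27)² + 27*181) - 26310)*(-12643 + 25842) = ((29² + 4887) - 26310)*13199 = ((841 + 4887) - 26310)*13199 = (5728 - 26310)*13199 = -20582*13199 = -271661818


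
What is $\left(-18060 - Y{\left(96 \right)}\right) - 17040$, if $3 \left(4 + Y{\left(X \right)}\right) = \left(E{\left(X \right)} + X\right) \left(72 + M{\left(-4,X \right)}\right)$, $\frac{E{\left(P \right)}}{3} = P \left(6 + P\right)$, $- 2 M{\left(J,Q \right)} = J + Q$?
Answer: $-290520$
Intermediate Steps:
$M{\left(J,Q \right)} = - \frac{J}{2} - \frac{Q}{2}$ ($M{\left(J,Q \right)} = - \frac{J + Q}{2} = - \frac{J}{2} - \frac{Q}{2}$)
$E{\left(P \right)} = 3 P \left(6 + P\right)$
$Y{\left(X \right)} = -4 + \frac{\left(74 - \frac{X}{2}\right) \left(X + 3 X \left(6 + X\right)\right)}{3}$ ($Y{\left(X \right)} = -4 + \frac{\left(3 X \left(6 + X\right) + X\right) \left(72 - \left(-2 + \frac{X}{2}\right)\right)}{3} = -4 + \frac{\left(X + 3 X \left(6 + X\right)\right) \left(72 - \left(-2 + \frac{X}{2}\right)\right)}{3} = -4 + \frac{\left(X + 3 X \left(6 + X\right)\right) \left(74 - \frac{X}{2}\right)}{3} = -4 + \frac{\left(74 - \frac{X}{2}\right) \left(X + 3 X \left(6 + X\right)\right)}{3}$)
$\left(-18060 - Y{\left(96 \right)}\right) - 17040 = \left(-18060 - \left(-4 - \frac{96^{3}}{2} + \frac{425 \cdot 96^{2}}{6} + \frac{1406}{3} \cdot 96\right)\right) - 17040 = \left(-18060 - \left(-4 - 442368 + \frac{425}{6} \cdot 9216 + 44992\right)\right) - 17040 = \left(-18060 - \left(-4 - 442368 + 652800 + 44992\right)\right) - 17040 = \left(-18060 - 255420\right) - 17040 = -273480 - 17040 = -290520$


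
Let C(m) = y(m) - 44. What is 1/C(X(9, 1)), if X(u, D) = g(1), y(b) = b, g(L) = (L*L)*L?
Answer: -1/43 ≈ -0.023256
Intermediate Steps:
g(L) = L³ (g(L) = L²*L = L³)
X(u, D) = 1 (X(u, D) = 1³ = 1)
C(m) = -44 + m (C(m) = m - 44 = -44 + m)
1/C(X(9, 1)) = 1/(-44 + 1) = 1/(-43) = -1/43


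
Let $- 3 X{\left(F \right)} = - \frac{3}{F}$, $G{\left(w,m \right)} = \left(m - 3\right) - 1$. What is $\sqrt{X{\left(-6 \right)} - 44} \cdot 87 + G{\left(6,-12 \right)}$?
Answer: $-16 + \frac{29 i \sqrt{1590}}{2} \approx -16.0 + 578.18 i$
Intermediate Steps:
$G{\left(w,m \right)} = -4 + m$ ($G{\left(w,m \right)} = \left(-3 + m\right) - 1 = -4 + m$)
$X{\left(F \right)} = \frac{1}{F}$ ($X{\left(F \right)} = - \frac{\left(-3\right) \frac{1}{F}}{3} = \frac{1}{F}$)
$\sqrt{X{\left(-6 \right)} - 44} \cdot 87 + G{\left(6,-12 \right)} = \sqrt{\frac{1}{-6} - 44} \cdot 87 - 16 = \sqrt{- \frac{1}{6} - 44} \cdot 87 - 16 = \sqrt{- \frac{265}{6}} \cdot 87 - 16 = \frac{i \sqrt{1590}}{6} \cdot 87 - 16 = \frac{29 i \sqrt{1590}}{2} - 16 = -16 + \frac{29 i \sqrt{1590}}{2}$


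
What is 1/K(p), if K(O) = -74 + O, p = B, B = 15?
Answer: -1/59 ≈ -0.016949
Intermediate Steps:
p = 15
1/K(p) = 1/(-74 + 15) = 1/(-59) = -1/59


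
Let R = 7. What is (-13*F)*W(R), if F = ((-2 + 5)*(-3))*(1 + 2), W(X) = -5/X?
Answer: -1755/7 ≈ -250.71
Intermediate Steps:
F = -27 (F = (3*(-3))*3 = -9*3 = -27)
(-13*F)*W(R) = (-13*(-27))*(-5/7) = 351*(-5*⅐) = 351*(-5/7) = -1755/7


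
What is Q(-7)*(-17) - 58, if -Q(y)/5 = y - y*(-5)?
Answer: -3628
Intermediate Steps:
Q(y) = -30*y (Q(y) = -5*(y - y*(-5)) = -5*(y - (-5)*y) = -5*(y + 5*y) = -30*y)
Q(-7)*(-17) - 58 = -30*(-7)*(-17) - 58 = 210*(-17) - 58 = -3570 - 58 = -3628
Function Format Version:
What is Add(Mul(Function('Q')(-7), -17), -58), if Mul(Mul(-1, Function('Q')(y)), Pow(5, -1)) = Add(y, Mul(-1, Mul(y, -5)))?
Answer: -3628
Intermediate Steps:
Function('Q')(y) = Mul(-30, y) (Function('Q')(y) = Mul(-5, Add(y, Mul(-1, Mul(y, -5)))) = Mul(-5, Add(y, Mul(-1, Mul(-5, y)))) = Mul(-5, Add(y, Mul(5, y))) = Mul(-5, Mul(6, y)) = Mul(-30, y))
Add(Mul(Function('Q')(-7), -17), -58) = Add(Mul(Mul(-30, -7), -17), -58) = Add(Mul(210, -17), -58) = Add(-3570, -58) = -3628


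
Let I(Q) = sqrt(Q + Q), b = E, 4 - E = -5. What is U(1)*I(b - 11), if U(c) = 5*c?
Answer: 10*I ≈ 10.0*I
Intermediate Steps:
E = 9 (E = 4 - 1*(-5) = 4 + 5 = 9)
b = 9
I(Q) = sqrt(2)*sqrt(Q) (I(Q) = sqrt(2*Q) = sqrt(2)*sqrt(Q))
U(1)*I(b - 11) = (5*1)*(sqrt(2)*sqrt(9 - 11)) = 5*(sqrt(2)*sqrt(-2)) = 5*(sqrt(2)*(I*sqrt(2))) = 5*(2*I) = 10*I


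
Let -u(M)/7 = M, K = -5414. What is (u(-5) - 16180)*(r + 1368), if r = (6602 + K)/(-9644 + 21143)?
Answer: -84663411300/3833 ≈ -2.2088e+7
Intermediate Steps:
u(M) = -7*M
r = 396/3833 (r = (6602 - 5414)/(-9644 + 21143) = 1188/11499 = 1188*(1/11499) = 396/3833 ≈ 0.10331)
(u(-5) - 16180)*(r + 1368) = (-7*(-5) - 16180)*(396/3833 + 1368) = (35 - 16180)*(5243940/3833) = -16145*5243940/3833 = -84663411300/3833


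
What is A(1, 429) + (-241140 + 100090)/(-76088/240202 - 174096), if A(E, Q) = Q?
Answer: 898696205251/2090914174 ≈ 429.81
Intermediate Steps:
A(1, 429) + (-241140 + 100090)/(-76088/240202 - 174096) = 429 + (-241140 + 100090)/(-76088/240202 - 174096) = 429 - 141050/(-76088*1/240202 - 174096) = 429 - 141050/(-38044/120101 - 174096) = 429 - 141050/(-20909141740/120101) = 429 - 141050*(-120101/20909141740) = 429 + 1694024605/2090914174 = 898696205251/2090914174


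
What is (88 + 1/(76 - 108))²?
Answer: 7924225/1024 ≈ 7738.5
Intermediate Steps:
(88 + 1/(76 - 108))² = (88 + 1/(-32))² = (88 - 1/32)² = (2815/32)² = 7924225/1024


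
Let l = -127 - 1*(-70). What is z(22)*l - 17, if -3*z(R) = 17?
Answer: 306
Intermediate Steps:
z(R) = -17/3 (z(R) = -⅓*17 = -17/3)
l = -57 (l = -127 + 70 = -57)
z(22)*l - 17 = -17/3*(-57) - 17 = 323 - 17 = 306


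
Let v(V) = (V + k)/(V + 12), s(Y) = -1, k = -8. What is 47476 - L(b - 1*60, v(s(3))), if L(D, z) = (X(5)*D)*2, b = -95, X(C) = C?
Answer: 49026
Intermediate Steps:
v(V) = (-8 + V)/(12 + V) (v(V) = (V - 8)/(V + 12) = (-8 + V)/(12 + V))
L(D, z) = 10*D (L(D, z) = (5*D)*2 = 10*D)
47476 - L(b - 1*60, v(s(3))) = 47476 - 10*(-95 - 1*60) = 47476 - 10*(-95 - 60) = 47476 - 10*(-155) = 47476 - 1*(-1550) = 47476 + 1550 = 49026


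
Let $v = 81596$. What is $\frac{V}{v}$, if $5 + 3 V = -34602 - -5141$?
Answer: $- \frac{4911}{40798} \approx -0.12037$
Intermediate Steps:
$V = -9822$ ($V = - \frac{5}{3} + \frac{-34602 - -5141}{3} = - \frac{5}{3} + \frac{-34602 + 5141}{3} = - \frac{5}{3} + \frac{1}{3} \left(-29461\right) = - \frac{5}{3} - \frac{29461}{3} = -9822$)
$\frac{V}{v} = - \frac{9822}{81596} = \left(-9822\right) \frac{1}{81596} = - \frac{4911}{40798}$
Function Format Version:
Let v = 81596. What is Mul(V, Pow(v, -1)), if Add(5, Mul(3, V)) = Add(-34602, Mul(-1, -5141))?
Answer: Rational(-4911, 40798) ≈ -0.12037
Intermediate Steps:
V = -9822 (V = Add(Rational(-5, 3), Mul(Rational(1, 3), Add(-34602, Mul(-1, -5141)))) = Add(Rational(-5, 3), Mul(Rational(1, 3), Add(-34602, 5141))) = Add(Rational(-5, 3), Mul(Rational(1, 3), -29461)) = Add(Rational(-5, 3), Rational(-29461, 3)) = -9822)
Mul(V, Pow(v, -1)) = Mul(-9822, Pow(81596, -1)) = Mul(-9822, Rational(1, 81596)) = Rational(-4911, 40798)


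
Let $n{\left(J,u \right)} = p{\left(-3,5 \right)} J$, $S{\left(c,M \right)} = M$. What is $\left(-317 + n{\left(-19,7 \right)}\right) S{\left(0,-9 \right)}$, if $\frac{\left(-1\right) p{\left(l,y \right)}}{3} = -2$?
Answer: $3879$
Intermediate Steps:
$p{\left(l,y \right)} = 6$ ($p{\left(l,y \right)} = \left(-3\right) \left(-2\right) = 6$)
$n{\left(J,u \right)} = 6 J$
$\left(-317 + n{\left(-19,7 \right)}\right) S{\left(0,-9 \right)} = \left(-317 + 6 \left(-19\right)\right) \left(-9\right) = \left(-317 - 114\right) \left(-9\right) = \left(-431\right) \left(-9\right) = 3879$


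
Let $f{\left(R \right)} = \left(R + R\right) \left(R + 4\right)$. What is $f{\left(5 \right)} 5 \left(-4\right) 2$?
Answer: $-3600$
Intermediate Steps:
$f{\left(R \right)} = 2 R \left(4 + R\right)$
$f{\left(5 \right)} 5 \left(-4\right) 2 = 2 \cdot 5 \left(4 + 5\right) 5 \left(-4\right) 2 = 2 \cdot 5 \cdot 9 \left(\left(-20\right) 2\right) = 90 \left(-40\right) = -3600$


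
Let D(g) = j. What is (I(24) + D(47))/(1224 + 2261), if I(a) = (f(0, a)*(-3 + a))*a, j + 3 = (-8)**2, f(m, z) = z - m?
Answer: 12157/3485 ≈ 3.4884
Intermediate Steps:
j = 61 (j = -3 + (-8)**2 = -3 + 64 = 61)
D(g) = 61
I(a) = a**2*(-3 + a) (I(a) = ((a - 1*0)*(-3 + a))*a = ((a + 0)*(-3 + a))*a = (a*(-3 + a))*a = a**2*(-3 + a))
(I(24) + D(47))/(1224 + 2261) = (24**2*(-3 + 24) + 61)/(1224 + 2261) = (576*21 + 61)/3485 = (12096 + 61)*(1/3485) = 12157*(1/3485) = 12157/3485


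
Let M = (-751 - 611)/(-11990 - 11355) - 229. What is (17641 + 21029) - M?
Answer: 908095793/23345 ≈ 38899.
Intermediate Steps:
M = -5344643/23345 (M = -1362/(-23345) - 229 = -1362*(-1/23345) - 229 = 1362/23345 - 229 = -5344643/23345 ≈ -228.94)
(17641 + 21029) - M = (17641 + 21029) - 1*(-5344643/23345) = 38670 + 5344643/23345 = 908095793/23345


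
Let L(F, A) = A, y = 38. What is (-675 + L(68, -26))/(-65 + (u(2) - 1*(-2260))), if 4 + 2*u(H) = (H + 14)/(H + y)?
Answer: -3505/10966 ≈ -0.31962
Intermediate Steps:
u(H) = -2 + (14 + H)/(2*(38 + H)) (u(H) = -2 + ((H + 14)/(H + 38))/2 = -2 + ((14 + H)/(38 + H))/2 = -2 + (14 + H)/(2*(38 + H)))
(-675 + L(68, -26))/(-65 + (u(2) - 1*(-2260))) = (-675 - 26)/(-65 + (3*(-46 - 1*2)/(2*(38 + 2)) - 1*(-2260))) = -701/(-65 + ((3/2)*(-46 - 2)/40 + 2260)) = -701/(-65 + ((3/2)*(1/40)*(-48) + 2260)) = -701/(-65 + (-9/5 + 2260)) = -701/(-65 + 11291/5) = -701/10966/5 = -701*5/10966 = -3505/10966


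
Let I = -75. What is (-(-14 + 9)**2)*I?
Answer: 1875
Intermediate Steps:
(-(-14 + 9)**2)*I = -(-14 + 9)**2*(-75) = -1*(-5)**2*(-75) = -1*25*(-75) = -25*(-75) = 1875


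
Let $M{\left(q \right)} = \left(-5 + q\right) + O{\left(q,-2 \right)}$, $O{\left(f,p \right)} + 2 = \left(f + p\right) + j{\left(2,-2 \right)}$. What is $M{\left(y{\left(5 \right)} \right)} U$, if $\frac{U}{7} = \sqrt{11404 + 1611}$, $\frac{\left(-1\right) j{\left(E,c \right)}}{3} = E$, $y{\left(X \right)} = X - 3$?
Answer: $- 77 \sqrt{13015} \approx -8784.4$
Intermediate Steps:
$y{\left(X \right)} = -3 + X$
$j{\left(E,c \right)} = - 3 E$
$U = 7 \sqrt{13015}$ ($U = 7 \sqrt{11404 + 1611} = 7 \sqrt{13015} \approx 798.58$)
$O{\left(f,p \right)} = -8 + f + p$ ($O{\left(f,p \right)} = -2 - \left(6 - f - p\right) = -2 + \left(-6 + f + p\right) = -8 + f + p$)
$M{\left(q \right)} = -15 + 2 q$ ($M{\left(q \right)} = \left(-5 + q\right) - \left(10 - q\right) = \left(-5 + q\right) + \left(-10 + q\right) = -15 + 2 q$)
$M{\left(y{\left(5 \right)} \right)} U = \left(-15 + 2 \left(-3 + 5\right)\right) 7 \sqrt{13015} = \left(-15 + 2 \cdot 2\right) 7 \sqrt{13015} = \left(-15 + 4\right) 7 \sqrt{13015} = - 11 \cdot 7 \sqrt{13015} = - 77 \sqrt{13015}$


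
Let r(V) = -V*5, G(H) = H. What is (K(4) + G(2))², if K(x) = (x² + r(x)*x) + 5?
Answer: 3249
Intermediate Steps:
r(V) = -5*V
K(x) = 5 - 4*x² (K(x) = (x² + (-5*x)*x) + 5 = (x² - 5*x²) + 5 = -4*x² + 5 = 5 - 4*x²)
(K(4) + G(2))² = ((5 - 4*4²) + 2)² = ((5 - 4*16) + 2)² = ((5 - 64) + 2)² = (-59 + 2)² = (-57)² = 3249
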